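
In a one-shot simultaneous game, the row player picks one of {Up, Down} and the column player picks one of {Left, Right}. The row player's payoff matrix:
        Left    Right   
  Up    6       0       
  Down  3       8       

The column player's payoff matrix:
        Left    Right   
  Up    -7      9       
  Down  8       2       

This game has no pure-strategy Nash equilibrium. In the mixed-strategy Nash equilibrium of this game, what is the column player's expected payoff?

The row player's mix must leave the column player indifferent between Left and Right.
  the column player's payoff from Left: p·(-7) + (1−p)·8 = -15p + 8
  the column player's payoff from Right: p·9 + (1−p)·2 = 7p + 2
  -15p + 8 = 7p + 2  ⇒  -22p = -6  ⇒  p = 3/11.
At equilibrium the column player is indifferent across columns, so the column player's payoff equals the payoff from Left: (3/11)·(-7) + (8/11)·8 = 43/11.

43/11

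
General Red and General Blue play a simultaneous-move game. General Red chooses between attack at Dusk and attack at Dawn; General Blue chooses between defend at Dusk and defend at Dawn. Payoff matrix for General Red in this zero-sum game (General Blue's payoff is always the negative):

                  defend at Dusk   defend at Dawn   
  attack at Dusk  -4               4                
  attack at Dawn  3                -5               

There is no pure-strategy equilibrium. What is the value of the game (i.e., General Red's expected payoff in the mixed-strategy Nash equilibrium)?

General Red's indifference between attack at Dusk and attack at Dawn determines General Blue's mixing probability q:
  General Red's payoff from attack at Dusk: q·(-4) + (1−q)·4 = -8q + 4
  General Red's payoff from attack at Dawn: q·3 + (1−q)·(-5) = 8q - 5
  -8q + 4 = 8q - 5  ⇒  -16q = -9  ⇒  q = 9/16.
The value is General Red's expected payoff against this mix (using attack at Dusk): (9/16)·(-4) + (7/16)·4 = -1/2.

v = -1/2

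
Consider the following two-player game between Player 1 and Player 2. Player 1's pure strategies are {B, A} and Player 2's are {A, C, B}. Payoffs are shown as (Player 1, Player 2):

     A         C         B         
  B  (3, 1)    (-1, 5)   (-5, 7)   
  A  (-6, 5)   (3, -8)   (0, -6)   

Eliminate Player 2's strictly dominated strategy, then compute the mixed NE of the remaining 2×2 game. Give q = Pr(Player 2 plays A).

Player 2's strategy C is strictly dominated by B: 7 > 5 and -6 > -8. Eliminate C.
Player 1's indifference between B and A determines Player 2's mixing probability q:
  Player 1's payoff from B: q·3 + (1−q)·(-5) = 8q - 5
  Player 1's payoff from A: q·(-6) + (1−q)·0 = -6q
  8q - 5 = -6q  ⇒  14q = 5  ⇒  q = 5/14.

q = 5/14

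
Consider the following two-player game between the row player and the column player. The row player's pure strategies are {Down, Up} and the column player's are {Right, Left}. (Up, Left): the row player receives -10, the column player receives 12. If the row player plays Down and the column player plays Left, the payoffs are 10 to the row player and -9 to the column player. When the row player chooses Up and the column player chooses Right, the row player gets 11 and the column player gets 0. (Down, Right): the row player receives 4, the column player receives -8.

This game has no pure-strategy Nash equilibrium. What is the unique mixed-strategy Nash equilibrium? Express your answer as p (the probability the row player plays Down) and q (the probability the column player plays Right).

Set the column player's expected payoff from Right equal to that from Left:
  the column player's payoff to Right: p·(-8) + (1−p)·0 = -8p
  the column player's payoff to Left: p·(-9) + (1−p)·12 = -21p + 12
  -8p = -21p + 12  ⇒  13p = 12  ⇒  p = 12/13.
Set the row player's expected payoff from Down equal to that from Up:
  the row player's expected payoff from Down: q·4 + (1−q)·10 = -6q + 10
  the row player's expected payoff from Up: q·11 + (1−q)·(-10) = 21q - 10
  -6q + 10 = 21q - 10  ⇒  -27q = -20  ⇒  q = 20/27.

p = 12/13, q = 20/27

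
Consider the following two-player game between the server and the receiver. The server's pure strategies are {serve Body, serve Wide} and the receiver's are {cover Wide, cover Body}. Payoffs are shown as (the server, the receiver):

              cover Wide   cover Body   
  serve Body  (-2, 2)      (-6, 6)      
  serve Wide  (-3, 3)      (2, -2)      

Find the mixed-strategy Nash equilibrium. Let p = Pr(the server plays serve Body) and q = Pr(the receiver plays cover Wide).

p = 5/9, q = 8/9

In a mixed equilibrium the receiver is indifferent between cover Wide and cover Body; this condition fixes p.
  the receiver's payoff to cover Wide: p·2 + (1−p)·3 = -p + 3
  the receiver's payoff to cover Body: p·6 + (1−p)·(-2) = 8p - 2
  -p + 3 = 8p - 2  ⇒  -9p = -5  ⇒  p = 5/9.
The receiver's mix must leave the server indifferent between serve Body and serve Wide.
  the server's expected payoff from serve Body: q·(-2) + (1−q)·(-6) = 4q - 6
  the server's expected payoff from serve Wide: q·(-3) + (1−q)·2 = -5q + 2
  4q - 6 = -5q + 2  ⇒  9q = 8  ⇒  q = 8/9.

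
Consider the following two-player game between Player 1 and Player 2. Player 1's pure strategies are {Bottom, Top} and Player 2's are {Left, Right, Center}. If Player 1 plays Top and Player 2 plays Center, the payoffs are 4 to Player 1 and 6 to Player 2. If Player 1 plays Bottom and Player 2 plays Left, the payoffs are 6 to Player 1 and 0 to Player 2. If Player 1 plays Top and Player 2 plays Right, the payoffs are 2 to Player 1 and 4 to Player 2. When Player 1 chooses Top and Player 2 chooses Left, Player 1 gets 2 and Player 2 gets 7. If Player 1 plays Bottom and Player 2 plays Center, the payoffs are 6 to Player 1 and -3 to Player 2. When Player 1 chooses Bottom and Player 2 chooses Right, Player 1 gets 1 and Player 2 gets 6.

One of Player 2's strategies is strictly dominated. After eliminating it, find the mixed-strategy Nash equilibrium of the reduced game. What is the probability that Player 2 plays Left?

q = 1/5

Player 2's strategy Center is strictly dominated by Left: 0 > -3 and 7 > 6. Eliminate Center.
Set Player 1's expected payoff from Bottom equal to that from Top:
  Player 1's payoff to Bottom: q·6 + (1−q)·1 = 5q + 1
  Player 1's payoff to Top: q·2 + (1−q)·2 = 2
  5q + 1 = 2  ⇒  5q = 1  ⇒  q = 1/5.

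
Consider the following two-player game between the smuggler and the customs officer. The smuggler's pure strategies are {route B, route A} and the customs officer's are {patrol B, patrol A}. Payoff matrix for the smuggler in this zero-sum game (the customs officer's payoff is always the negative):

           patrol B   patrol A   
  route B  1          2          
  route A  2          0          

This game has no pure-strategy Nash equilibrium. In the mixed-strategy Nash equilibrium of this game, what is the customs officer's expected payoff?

-4/3

The smuggler's mix must leave the customs officer indifferent between patrol B and patrol A.
  the customs officer's payoff to patrol B: p·(-1) + (1−p)·(-2) = p - 2
  the customs officer's payoff to patrol A: p·(-2) + (1−p)·0 = -2p
  p - 2 = -2p  ⇒  3p = 2  ⇒  p = 2/3.
At equilibrium the customs officer is indifferent across columns, so the customs officer's payoff equals the payoff from patrol B: (2/3)·(-1) + (1/3)·(-2) = -4/3.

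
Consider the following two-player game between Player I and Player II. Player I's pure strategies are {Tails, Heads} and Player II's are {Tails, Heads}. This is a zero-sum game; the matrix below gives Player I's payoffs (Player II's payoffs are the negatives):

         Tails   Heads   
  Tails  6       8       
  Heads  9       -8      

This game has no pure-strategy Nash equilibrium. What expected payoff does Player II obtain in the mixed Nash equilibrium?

-120/19

For Player II to be willing to mix, Player II must be indifferent between Tails and Heads, which pins down Player I's mix.
  Player II's payoff to Tails: p·(-6) + (1−p)·(-9) = 3p - 9
  Player II's payoff to Heads: p·(-8) + (1−p)·8 = -16p + 8
  3p - 9 = -16p + 8  ⇒  19p = 17  ⇒  p = 17/19.
At equilibrium Player II is indifferent across columns, so Player II's payoff equals the payoff from Tails: (17/19)·(-6) + (2/19)·(-9) = -120/19.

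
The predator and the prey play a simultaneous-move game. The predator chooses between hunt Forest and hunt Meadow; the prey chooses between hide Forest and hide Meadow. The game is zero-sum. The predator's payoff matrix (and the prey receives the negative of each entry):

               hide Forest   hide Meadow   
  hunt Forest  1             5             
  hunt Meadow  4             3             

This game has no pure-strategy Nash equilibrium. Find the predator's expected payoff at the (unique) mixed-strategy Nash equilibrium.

The predator's indifference between hunt Forest and hunt Meadow determines the prey's mixing probability q:
  the predator's payoff from hunt Forest: q·1 + (1−q)·5 = -4q + 5
  the predator's payoff from hunt Meadow: q·4 + (1−q)·3 = q + 3
  -4q + 5 = q + 3  ⇒  -5q = -2  ⇒  q = 2/5.
At equilibrium the predator is indifferent across rows, so the predator's payoff equals the payoff from hunt Forest: (2/5)·1 + (3/5)·5 = 17/5.

17/5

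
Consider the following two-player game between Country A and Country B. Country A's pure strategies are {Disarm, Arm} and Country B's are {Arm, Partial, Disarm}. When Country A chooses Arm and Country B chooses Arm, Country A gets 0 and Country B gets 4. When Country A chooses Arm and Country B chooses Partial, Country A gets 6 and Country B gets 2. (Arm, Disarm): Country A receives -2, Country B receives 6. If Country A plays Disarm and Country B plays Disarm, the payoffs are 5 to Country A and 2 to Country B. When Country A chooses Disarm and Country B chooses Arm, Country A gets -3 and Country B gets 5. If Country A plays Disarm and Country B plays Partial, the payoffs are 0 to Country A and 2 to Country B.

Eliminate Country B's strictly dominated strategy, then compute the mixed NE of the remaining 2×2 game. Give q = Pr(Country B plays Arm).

Country B's strategy Partial is strictly dominated by Arm: 5 > 2 and 4 > 2. Eliminate Partial.
Set Country A's expected payoff from Disarm equal to that from Arm:
  Country A's payoff from Disarm: q·(-3) + (1−q)·5 = -8q + 5
  Country A's payoff from Arm: q·0 + (1−q)·(-2) = 2q - 2
  -8q + 5 = 2q - 2  ⇒  -10q = -7  ⇒  q = 7/10.

q = 7/10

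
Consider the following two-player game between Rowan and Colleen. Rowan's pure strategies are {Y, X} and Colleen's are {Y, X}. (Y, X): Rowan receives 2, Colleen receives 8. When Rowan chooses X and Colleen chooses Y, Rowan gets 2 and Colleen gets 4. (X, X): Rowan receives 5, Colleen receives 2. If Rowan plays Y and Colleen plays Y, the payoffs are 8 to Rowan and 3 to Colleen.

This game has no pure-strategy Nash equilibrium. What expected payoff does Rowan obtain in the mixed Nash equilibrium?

For Rowan to be willing to mix, Rowan must be indifferent between Y and X, which pins down Colleen's mix.
  Rowan's expected payoff from Y: q·8 + (1−q)·2 = 6q + 2
  Rowan's expected payoff from X: q·2 + (1−q)·5 = -3q + 5
  6q + 2 = -3q + 5  ⇒  9q = 3  ⇒  q = 1/3.
At equilibrium Rowan is indifferent across rows, so Rowan's payoff equals the payoff from Y: (1/3)·8 + (2/3)·2 = 4.

4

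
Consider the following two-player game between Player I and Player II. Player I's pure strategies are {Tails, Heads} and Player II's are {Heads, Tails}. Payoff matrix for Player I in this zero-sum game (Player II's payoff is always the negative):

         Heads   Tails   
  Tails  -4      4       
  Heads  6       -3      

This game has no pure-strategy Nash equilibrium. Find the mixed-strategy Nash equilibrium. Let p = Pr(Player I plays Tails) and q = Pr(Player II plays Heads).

p = 9/17, q = 7/17

Player I's mix must leave Player II indifferent between Heads and Tails.
  Player II's payoff from Heads: p·4 + (1−p)·(-6) = 10p - 6
  Player II's payoff from Tails: p·(-4) + (1−p)·3 = -7p + 3
  10p - 6 = -7p + 3  ⇒  17p = 9  ⇒  p = 9/17.
Set Player I's expected payoff from Tails equal to that from Heads:
  Player I's payoff from Tails: q·(-4) + (1−q)·4 = -8q + 4
  Player I's payoff from Heads: q·6 + (1−q)·(-3) = 9q - 3
  -8q + 4 = 9q - 3  ⇒  -17q = -7  ⇒  q = 7/17.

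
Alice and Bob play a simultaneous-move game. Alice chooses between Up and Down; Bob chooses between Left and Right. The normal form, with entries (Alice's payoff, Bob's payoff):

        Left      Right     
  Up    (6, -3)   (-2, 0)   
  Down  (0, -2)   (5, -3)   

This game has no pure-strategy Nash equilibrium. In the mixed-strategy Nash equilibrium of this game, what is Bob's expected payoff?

-9/4

Set Bob's expected payoff from Left equal to that from Right:
  Bob's payoff from Left: p·(-3) + (1−p)·(-2) = -p - 2
  Bob's payoff from Right: p·0 + (1−p)·(-3) = 3p - 3
  -p - 2 = 3p - 3  ⇒  -4p = -1  ⇒  p = 1/4.
At equilibrium Bob is indifferent across columns, so Bob's payoff equals the payoff from Left: (1/4)·(-3) + (3/4)·(-2) = -9/4.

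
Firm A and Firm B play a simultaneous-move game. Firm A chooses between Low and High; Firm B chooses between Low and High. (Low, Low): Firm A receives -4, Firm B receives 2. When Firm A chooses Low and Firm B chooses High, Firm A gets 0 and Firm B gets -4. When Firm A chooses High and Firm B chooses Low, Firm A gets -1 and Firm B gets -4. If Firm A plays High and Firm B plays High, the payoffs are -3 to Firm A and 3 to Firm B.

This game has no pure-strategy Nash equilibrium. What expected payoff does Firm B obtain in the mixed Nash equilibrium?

-10/13

In a mixed equilibrium Firm B is indifferent between Low and High; this condition fixes p.
  Firm B's payoff to Low: p·2 + (1−p)·(-4) = 6p - 4
  Firm B's payoff to High: p·(-4) + (1−p)·3 = -7p + 3
  6p - 4 = -7p + 3  ⇒  13p = 7  ⇒  p = 7/13.
At equilibrium Firm B is indifferent across columns, so Firm B's payoff equals the payoff from Low: (7/13)·2 + (6/13)·(-4) = -10/13.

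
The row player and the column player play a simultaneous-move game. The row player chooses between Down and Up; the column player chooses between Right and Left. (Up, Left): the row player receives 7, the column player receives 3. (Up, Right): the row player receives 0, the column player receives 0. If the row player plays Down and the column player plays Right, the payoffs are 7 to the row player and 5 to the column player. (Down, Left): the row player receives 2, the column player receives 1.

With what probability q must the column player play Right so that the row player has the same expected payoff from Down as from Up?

q = 5/12

In a mixed equilibrium the row player is indifferent between Down and Up; this condition fixes q.
  the row player's expected payoff from Down: q·7 + (1−q)·2 = 5q + 2
  the row player's expected payoff from Up: q·0 + (1−q)·7 = -7q + 7
  5q + 2 = -7q + 7  ⇒  12q = 5  ⇒  q = 5/12.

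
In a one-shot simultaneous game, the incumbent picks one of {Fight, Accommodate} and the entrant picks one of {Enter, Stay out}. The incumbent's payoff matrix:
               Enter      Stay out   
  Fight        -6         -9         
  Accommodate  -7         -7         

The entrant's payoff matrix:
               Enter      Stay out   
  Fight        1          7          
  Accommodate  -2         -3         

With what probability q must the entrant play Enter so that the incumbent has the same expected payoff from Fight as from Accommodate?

The entrant's mix must leave the incumbent indifferent between Fight and Accommodate.
  the incumbent's payoff to Fight: q·(-6) + (1−q)·(-9) = 3q - 9
  the incumbent's payoff to Accommodate: q·(-7) + (1−q)·(-7) = -7
  3q - 9 = -7  ⇒  3q = 2  ⇒  q = 2/3.

q = 2/3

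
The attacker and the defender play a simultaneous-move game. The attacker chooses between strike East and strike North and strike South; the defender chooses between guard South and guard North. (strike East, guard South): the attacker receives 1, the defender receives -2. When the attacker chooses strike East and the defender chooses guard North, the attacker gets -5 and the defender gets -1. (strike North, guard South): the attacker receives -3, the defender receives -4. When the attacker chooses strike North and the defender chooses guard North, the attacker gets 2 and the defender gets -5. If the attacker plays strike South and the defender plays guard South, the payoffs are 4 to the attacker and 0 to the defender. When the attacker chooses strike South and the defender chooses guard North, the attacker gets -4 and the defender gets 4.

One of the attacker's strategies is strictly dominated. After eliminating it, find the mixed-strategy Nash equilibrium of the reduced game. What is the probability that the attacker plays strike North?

The attacker's strategy strike East is strictly dominated by strike South: 4 > 1 and -4 > -5. Eliminate strike East.
The attacker's mix must leave the defender indifferent between guard South and guard North.
  the defender's payoff to guard South: p·(-4) + (1−p)·0 = -4p
  the defender's payoff to guard North: p·(-5) + (1−p)·4 = -9p + 4
  -4p = -9p + 4  ⇒  5p = 4  ⇒  p = 4/5.

p = 4/5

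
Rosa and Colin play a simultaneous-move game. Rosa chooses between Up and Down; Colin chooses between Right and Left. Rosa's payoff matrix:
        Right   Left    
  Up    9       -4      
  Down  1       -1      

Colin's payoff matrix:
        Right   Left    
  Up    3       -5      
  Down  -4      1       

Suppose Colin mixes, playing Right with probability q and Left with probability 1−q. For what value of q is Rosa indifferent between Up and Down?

Set Rosa's expected payoff from Up equal to that from Down:
  Rosa's payoff to Up: q·9 + (1−q)·(-4) = 13q - 4
  Rosa's payoff to Down: q·1 + (1−q)·(-1) = 2q - 1
  13q - 4 = 2q - 1  ⇒  11q = 3  ⇒  q = 3/11.

q = 3/11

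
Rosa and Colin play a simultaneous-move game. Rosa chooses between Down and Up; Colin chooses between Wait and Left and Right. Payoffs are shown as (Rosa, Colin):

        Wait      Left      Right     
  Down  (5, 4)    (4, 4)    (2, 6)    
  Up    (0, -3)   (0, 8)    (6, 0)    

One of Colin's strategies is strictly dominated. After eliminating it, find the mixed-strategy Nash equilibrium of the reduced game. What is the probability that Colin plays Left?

q = 1/2

Colin's strategy Wait is strictly dominated by Right: 6 > 4 and 0 > -3. Eliminate Wait.
In a mixed equilibrium Rosa is indifferent between Down and Up; this condition fixes q.
  Rosa's expected payoff from Down: q·4 + (1−q)·2 = 2q + 2
  Rosa's expected payoff from Up: q·0 + (1−q)·6 = -6q + 6
  2q + 2 = -6q + 6  ⇒  8q = 4  ⇒  q = 1/2.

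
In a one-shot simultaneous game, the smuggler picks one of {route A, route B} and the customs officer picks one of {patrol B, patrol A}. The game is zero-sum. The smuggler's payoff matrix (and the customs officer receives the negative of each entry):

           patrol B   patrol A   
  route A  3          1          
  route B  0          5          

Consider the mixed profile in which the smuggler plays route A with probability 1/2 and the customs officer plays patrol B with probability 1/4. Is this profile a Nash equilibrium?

No

Given the smuggler's mix p = 1/2, the customs officer's payoff from patrol B is -3/2 but from patrol A is -3. The customs officer strictly prefers patrol B, so the customs officer would not mix.
So the proposed profile is not a Nash equilibrium.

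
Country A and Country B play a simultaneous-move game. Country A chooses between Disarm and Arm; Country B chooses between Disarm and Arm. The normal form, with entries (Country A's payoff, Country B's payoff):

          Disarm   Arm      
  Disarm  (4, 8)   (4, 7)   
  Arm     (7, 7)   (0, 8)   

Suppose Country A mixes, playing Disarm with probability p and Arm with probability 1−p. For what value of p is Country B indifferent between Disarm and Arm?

In a mixed equilibrium Country B is indifferent between Disarm and Arm; this condition fixes p.
  Country B's payoff from Disarm: p·8 + (1−p)·7 = p + 7
  Country B's payoff from Arm: p·7 + (1−p)·8 = -p + 8
  p + 7 = -p + 8  ⇒  2p = 1  ⇒  p = 1/2.

p = 1/2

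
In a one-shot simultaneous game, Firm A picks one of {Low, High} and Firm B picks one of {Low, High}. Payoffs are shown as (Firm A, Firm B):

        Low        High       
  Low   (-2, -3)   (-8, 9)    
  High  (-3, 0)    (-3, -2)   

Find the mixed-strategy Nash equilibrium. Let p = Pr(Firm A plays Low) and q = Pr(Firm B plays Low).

p = 1/7, q = 5/6

Set Firm B's expected payoff from Low equal to that from High:
  Firm B's expected payoff from Low: p·(-3) + (1−p)·0 = -3p
  Firm B's expected payoff from High: p·9 + (1−p)·(-2) = 11p - 2
  -3p = 11p - 2  ⇒  -14p = -2  ⇒  p = 1/7.
In a mixed equilibrium Firm A is indifferent between Low and High; this condition fixes q.
  Firm A's payoff to Low: q·(-2) + (1−q)·(-8) = 6q - 8
  Firm A's payoff to High: q·(-3) + (1−q)·(-3) = -3
  6q - 8 = -3  ⇒  6q = 5  ⇒  q = 5/6.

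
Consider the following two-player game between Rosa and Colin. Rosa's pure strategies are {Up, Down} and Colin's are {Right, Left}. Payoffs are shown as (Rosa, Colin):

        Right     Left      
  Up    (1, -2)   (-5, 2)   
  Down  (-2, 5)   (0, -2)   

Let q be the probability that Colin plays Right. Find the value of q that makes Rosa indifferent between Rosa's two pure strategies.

q = 5/8

For Rosa to be willing to mix, Rosa must be indifferent between Up and Down, which pins down Colin's mix.
  Rosa's expected payoff from Up: q·1 + (1−q)·(-5) = 6q - 5
  Rosa's expected payoff from Down: q·(-2) + (1−q)·0 = -2q
  6q - 5 = -2q  ⇒  8q = 5  ⇒  q = 5/8.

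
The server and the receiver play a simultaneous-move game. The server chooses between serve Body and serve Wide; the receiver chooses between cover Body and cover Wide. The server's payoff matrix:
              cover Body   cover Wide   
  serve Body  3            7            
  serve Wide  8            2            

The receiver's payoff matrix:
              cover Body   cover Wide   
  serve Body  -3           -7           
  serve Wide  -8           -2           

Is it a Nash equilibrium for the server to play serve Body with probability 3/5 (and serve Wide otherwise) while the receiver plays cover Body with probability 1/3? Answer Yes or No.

No

Given the receiver's mix q = 1/3, the server's payoff from serve Body is 17/3 but from serve Wide is 4. The server strictly prefers serve Body, so the server would not mix.
So the proposed profile is not a Nash equilibrium.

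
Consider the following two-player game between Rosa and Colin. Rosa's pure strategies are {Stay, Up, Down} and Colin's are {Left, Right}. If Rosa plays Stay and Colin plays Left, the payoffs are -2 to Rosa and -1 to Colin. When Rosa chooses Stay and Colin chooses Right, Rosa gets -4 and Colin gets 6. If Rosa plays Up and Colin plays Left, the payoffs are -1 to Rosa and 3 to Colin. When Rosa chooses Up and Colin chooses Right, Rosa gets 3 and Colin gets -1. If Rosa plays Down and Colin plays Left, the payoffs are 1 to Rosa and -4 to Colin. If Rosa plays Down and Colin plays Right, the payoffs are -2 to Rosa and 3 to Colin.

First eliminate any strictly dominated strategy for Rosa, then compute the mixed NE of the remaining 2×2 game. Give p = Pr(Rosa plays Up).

Rosa's strategy Stay is strictly dominated by Down: 1 > -2 and -2 > -4. Eliminate Stay.
Colin's indifference between Left and Right determines Rosa's mixing probability p:
  Colin's payoff to Left: p·3 + (1−p)·(-4) = 7p - 4
  Colin's payoff to Right: p·(-1) + (1−p)·3 = -4p + 3
  7p - 4 = -4p + 3  ⇒  11p = 7  ⇒  p = 7/11.

p = 7/11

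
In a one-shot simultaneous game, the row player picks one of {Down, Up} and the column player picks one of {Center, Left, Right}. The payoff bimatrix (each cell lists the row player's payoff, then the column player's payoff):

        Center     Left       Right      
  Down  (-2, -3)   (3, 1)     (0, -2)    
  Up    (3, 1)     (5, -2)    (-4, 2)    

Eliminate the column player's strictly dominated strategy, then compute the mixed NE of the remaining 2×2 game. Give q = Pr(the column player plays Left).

q = 2/3

The column player's strategy Center is strictly dominated by Right: -2 > -3 and 2 > 1. Eliminate Center.
For the row player to be willing to mix, the row player must be indifferent between Down and Up, which pins down the column player's mix.
  the row player's payoff from Down: q·3 + (1−q)·0 = 3q
  the row player's payoff from Up: q·5 + (1−q)·(-4) = 9q - 4
  3q = 9q - 4  ⇒  -6q = -4  ⇒  q = 2/3.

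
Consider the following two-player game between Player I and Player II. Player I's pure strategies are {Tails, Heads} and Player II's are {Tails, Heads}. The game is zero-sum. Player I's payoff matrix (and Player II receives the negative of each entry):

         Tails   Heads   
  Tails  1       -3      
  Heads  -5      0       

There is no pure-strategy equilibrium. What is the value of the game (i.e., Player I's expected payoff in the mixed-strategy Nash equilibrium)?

v = -5/3

For Player I to be willing to mix, Player I must be indifferent between Tails and Heads, which pins down Player II's mix.
  Player I's payoff to Tails: q·1 + (1−q)·(-3) = 4q - 3
  Player I's payoff to Heads: q·(-5) + (1−q)·0 = -5q
  4q - 3 = -5q  ⇒  9q = 3  ⇒  q = 1/3.
The value is Player I's expected payoff against this mix (using Tails): (1/3)·1 + (2/3)·(-3) = -5/3.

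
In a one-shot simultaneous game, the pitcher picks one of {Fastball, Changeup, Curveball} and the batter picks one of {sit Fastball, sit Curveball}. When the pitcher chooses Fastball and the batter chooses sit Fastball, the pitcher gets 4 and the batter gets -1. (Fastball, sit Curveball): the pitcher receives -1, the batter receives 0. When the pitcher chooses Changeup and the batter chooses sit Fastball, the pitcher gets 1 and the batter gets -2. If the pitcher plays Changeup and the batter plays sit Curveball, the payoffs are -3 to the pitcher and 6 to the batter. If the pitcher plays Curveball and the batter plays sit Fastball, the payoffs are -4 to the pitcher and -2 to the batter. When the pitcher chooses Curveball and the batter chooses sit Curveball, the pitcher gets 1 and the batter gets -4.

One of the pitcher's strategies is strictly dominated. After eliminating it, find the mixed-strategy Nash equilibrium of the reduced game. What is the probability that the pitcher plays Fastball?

The pitcher's strategy Changeup is strictly dominated by Fastball: 4 > 1 and -1 > -3. Eliminate Changeup.
The pitcher's mix must leave the batter indifferent between sit Fastball and sit Curveball.
  the batter's payoff from sit Fastball: p·(-1) + (1−p)·(-2) = p - 2
  the batter's payoff from sit Curveball: p·0 + (1−p)·(-4) = 4p - 4
  p - 2 = 4p - 4  ⇒  -3p = -2  ⇒  p = 2/3.

p = 2/3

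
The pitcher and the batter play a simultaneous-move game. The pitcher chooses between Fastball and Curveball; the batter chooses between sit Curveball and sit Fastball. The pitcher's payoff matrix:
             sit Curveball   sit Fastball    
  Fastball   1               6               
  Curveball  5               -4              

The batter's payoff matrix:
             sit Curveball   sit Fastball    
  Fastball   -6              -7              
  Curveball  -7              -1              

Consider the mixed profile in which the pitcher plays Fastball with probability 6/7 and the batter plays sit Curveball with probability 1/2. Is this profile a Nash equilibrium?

Given the batter's mix q = 1/2, the pitcher's payoff from Fastball is 7/2 but from Curveball is 1/2. The pitcher strictly prefers Fastball, so the pitcher would not mix.
So the proposed profile is not a Nash equilibrium.

No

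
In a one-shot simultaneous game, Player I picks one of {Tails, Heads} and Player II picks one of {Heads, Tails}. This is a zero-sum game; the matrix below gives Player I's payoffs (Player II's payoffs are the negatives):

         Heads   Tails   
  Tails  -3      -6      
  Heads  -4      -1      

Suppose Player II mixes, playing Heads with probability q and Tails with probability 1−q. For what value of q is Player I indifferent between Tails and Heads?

Set Player I's expected payoff from Tails equal to that from Heads:
  Player I's expected payoff from Tails: q·(-3) + (1−q)·(-6) = 3q - 6
  Player I's expected payoff from Heads: q·(-4) + (1−q)·(-1) = -3q - 1
  3q - 6 = -3q - 1  ⇒  6q = 5  ⇒  q = 5/6.

q = 5/6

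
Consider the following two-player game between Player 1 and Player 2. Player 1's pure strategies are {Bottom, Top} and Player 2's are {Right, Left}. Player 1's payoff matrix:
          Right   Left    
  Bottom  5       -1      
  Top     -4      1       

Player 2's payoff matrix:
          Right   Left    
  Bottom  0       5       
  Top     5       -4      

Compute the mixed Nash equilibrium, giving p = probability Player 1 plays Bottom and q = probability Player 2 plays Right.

Player 1's mix must leave Player 2 indifferent between Right and Left.
  Player 2's payoff to Right: p·0 + (1−p)·5 = -5p + 5
  Player 2's payoff to Left: p·5 + (1−p)·(-4) = 9p - 4
  -5p + 5 = 9p - 4  ⇒  -14p = -9  ⇒  p = 9/14.
Player 1's indifference between Bottom and Top determines Player 2's mixing probability q:
  Player 1's payoff from Bottom: q·5 + (1−q)·(-1) = 6q - 1
  Player 1's payoff from Top: q·(-4) + (1−q)·1 = -5q + 1
  6q - 1 = -5q + 1  ⇒  11q = 2  ⇒  q = 2/11.

p = 9/14, q = 2/11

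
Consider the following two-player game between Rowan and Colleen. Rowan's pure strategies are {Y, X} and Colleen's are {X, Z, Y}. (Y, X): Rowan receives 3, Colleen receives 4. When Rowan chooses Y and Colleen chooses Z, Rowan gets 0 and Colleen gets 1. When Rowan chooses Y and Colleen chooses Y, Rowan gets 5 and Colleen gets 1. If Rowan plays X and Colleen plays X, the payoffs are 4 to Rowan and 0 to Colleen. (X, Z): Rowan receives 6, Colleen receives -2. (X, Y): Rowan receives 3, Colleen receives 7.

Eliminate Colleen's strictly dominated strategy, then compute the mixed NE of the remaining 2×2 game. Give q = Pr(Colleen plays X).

Colleen's strategy Z is strictly dominated by X: 4 > 1 and 0 > -2. Eliminate Z.
Colleen's mix must leave Rowan indifferent between Y and X.
  Rowan's expected payoff from Y: q·3 + (1−q)·5 = -2q + 5
  Rowan's expected payoff from X: q·4 + (1−q)·3 = q + 3
  -2q + 5 = q + 3  ⇒  -3q = -2  ⇒  q = 2/3.

q = 2/3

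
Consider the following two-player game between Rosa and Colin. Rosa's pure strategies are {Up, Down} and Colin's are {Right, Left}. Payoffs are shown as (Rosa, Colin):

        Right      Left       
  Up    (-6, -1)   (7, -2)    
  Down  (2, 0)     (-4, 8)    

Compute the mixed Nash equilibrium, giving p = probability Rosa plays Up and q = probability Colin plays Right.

p = 8/9, q = 11/19

Set Colin's expected payoff from Right equal to that from Left:
  Colin's payoff from Right: p·(-1) + (1−p)·0 = -p
  Colin's payoff from Left: p·(-2) + (1−p)·8 = -10p + 8
  -p = -10p + 8  ⇒  9p = 8  ⇒  p = 8/9.
For Rosa to be willing to mix, Rosa must be indifferent between Up and Down, which pins down Colin's mix.
  Rosa's expected payoff from Up: q·(-6) + (1−q)·7 = -13q + 7
  Rosa's expected payoff from Down: q·2 + (1−q)·(-4) = 6q - 4
  -13q + 7 = 6q - 4  ⇒  -19q = -11  ⇒  q = 11/19.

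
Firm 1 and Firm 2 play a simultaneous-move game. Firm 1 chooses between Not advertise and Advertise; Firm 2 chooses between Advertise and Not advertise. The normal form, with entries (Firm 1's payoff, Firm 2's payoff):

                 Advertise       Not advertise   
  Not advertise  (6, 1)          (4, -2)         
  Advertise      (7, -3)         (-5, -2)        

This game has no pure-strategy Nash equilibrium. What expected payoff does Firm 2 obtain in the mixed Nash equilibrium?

-2

In a mixed equilibrium Firm 2 is indifferent between Advertise and Not advertise; this condition fixes p.
  Firm 2's payoff to Advertise: p·1 + (1−p)·(-3) = 4p - 3
  Firm 2's payoff to Not advertise: p·(-2) + (1−p)·(-2) = -2
  4p - 3 = -2  ⇒  4p = 1  ⇒  p = 1/4.
At equilibrium Firm 2 is indifferent across columns, so Firm 2's payoff equals the payoff from Advertise: (1/4)·1 + (3/4)·(-3) = -2.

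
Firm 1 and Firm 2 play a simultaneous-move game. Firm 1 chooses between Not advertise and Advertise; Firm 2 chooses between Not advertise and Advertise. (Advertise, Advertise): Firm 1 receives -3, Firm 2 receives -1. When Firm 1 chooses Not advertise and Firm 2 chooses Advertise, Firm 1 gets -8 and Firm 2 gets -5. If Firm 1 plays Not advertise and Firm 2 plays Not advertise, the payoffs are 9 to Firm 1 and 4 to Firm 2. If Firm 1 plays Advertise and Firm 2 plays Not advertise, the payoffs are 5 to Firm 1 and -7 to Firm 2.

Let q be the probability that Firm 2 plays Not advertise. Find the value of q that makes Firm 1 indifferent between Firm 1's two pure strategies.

Set Firm 1's expected payoff from Not advertise equal to that from Advertise:
  Firm 1's payoff to Not advertise: q·9 + (1−q)·(-8) = 17q - 8
  Firm 1's payoff to Advertise: q·5 + (1−q)·(-3) = 8q - 3
  17q - 8 = 8q - 3  ⇒  9q = 5  ⇒  q = 5/9.

q = 5/9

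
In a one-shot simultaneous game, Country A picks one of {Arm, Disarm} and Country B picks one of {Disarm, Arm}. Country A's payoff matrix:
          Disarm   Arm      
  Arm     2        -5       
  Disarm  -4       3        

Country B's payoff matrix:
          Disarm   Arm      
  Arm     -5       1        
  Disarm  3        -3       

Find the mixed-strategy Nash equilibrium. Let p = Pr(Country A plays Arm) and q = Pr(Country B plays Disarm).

p = 1/2, q = 4/7

Country A's mix must leave Country B indifferent between Disarm and Arm.
  Country B's payoff to Disarm: p·(-5) + (1−p)·3 = -8p + 3
  Country B's payoff to Arm: p·1 + (1−p)·(-3) = 4p - 3
  -8p + 3 = 4p - 3  ⇒  -12p = -6  ⇒  p = 1/2.
Country A's indifference between Arm and Disarm determines Country B's mixing probability q:
  Country A's payoff from Arm: q·2 + (1−q)·(-5) = 7q - 5
  Country A's payoff from Disarm: q·(-4) + (1−q)·3 = -7q + 3
  7q - 5 = -7q + 3  ⇒  14q = 8  ⇒  q = 4/7.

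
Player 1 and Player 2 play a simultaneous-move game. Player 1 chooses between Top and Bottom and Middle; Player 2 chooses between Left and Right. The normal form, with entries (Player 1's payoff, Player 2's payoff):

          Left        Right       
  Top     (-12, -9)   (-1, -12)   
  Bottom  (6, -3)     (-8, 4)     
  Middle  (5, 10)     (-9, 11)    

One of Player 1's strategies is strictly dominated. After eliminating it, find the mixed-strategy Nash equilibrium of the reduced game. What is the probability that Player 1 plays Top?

p = 7/10

Player 1's strategy Middle is strictly dominated by Bottom: 6 > 5 and -8 > -9. Eliminate Middle.
Set Player 2's expected payoff from Left equal to that from Right:
  Player 2's payoff to Left: p·(-9) + (1−p)·(-3) = -6p - 3
  Player 2's payoff to Right: p·(-12) + (1−p)·4 = -16p + 4
  -6p - 3 = -16p + 4  ⇒  10p = 7  ⇒  p = 7/10.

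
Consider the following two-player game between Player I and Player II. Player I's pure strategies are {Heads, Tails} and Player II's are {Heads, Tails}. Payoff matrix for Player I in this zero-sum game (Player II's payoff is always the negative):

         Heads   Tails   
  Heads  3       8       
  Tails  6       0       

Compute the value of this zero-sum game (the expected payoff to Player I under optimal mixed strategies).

v = 48/11

In a mixed equilibrium Player I is indifferent between Heads and Tails; this condition fixes q.
  Player I's payoff to Heads: q·3 + (1−q)·8 = -5q + 8
  Player I's payoff to Tails: q·6 + (1−q)·0 = 6q
  -5q + 8 = 6q  ⇒  -11q = -8  ⇒  q = 8/11.
The value is Player I's expected payoff against this mix (using Heads): (8/11)·3 + (3/11)·8 = 48/11.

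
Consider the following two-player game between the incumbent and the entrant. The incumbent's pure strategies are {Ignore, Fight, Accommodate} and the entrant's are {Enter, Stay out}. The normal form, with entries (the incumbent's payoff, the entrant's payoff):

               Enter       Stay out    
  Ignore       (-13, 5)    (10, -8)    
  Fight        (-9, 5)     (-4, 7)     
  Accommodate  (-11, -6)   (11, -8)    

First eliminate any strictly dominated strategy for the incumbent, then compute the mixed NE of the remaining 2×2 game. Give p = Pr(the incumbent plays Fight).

p = 1/2

The incumbent's strategy Ignore is strictly dominated by Accommodate: -11 > -13 and 11 > 10. Eliminate Ignore.
The incumbent's mix must leave the entrant indifferent between Enter and Stay out.
  the entrant's payoff to Enter: p·5 + (1−p)·(-6) = 11p - 6
  the entrant's payoff to Stay out: p·7 + (1−p)·(-8) = 15p - 8
  11p - 6 = 15p - 8  ⇒  -4p = -2  ⇒  p = 1/2.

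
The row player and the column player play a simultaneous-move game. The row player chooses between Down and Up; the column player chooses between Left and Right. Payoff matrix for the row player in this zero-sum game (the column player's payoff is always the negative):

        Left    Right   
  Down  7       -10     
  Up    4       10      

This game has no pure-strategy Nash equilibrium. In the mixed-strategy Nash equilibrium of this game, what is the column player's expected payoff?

-110/23

The row player's mix must leave the column player indifferent between Left and Right.
  the column player's payoff from Left: p·(-7) + (1−p)·(-4) = -3p - 4
  the column player's payoff from Right: p·10 + (1−p)·(-10) = 20p - 10
  -3p - 4 = 20p - 10  ⇒  -23p = -6  ⇒  p = 6/23.
At equilibrium the column player is indifferent across columns, so the column player's payoff equals the payoff from Left: (6/23)·(-7) + (17/23)·(-4) = -110/23.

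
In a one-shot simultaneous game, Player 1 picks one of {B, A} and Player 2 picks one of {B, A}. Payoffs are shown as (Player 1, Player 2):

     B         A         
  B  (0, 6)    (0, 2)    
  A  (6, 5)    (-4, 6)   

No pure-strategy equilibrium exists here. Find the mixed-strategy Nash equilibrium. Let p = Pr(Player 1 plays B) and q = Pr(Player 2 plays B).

Set Player 2's expected payoff from B equal to that from A:
  Player 2's payoff from B: p·6 + (1−p)·5 = p + 5
  Player 2's payoff from A: p·2 + (1−p)·6 = -4p + 6
  p + 5 = -4p + 6  ⇒  5p = 1  ⇒  p = 1/5.
Player 2's mix must leave Player 1 indifferent between B and A.
  Player 1's payoff from B: q·0 + (1−q)·0 = 0
  Player 1's payoff from A: q·6 + (1−q)·(-4) = 10q - 4
  0 = 10q - 4  ⇒  -10q = -4  ⇒  q = 2/5.

p = 1/5, q = 2/5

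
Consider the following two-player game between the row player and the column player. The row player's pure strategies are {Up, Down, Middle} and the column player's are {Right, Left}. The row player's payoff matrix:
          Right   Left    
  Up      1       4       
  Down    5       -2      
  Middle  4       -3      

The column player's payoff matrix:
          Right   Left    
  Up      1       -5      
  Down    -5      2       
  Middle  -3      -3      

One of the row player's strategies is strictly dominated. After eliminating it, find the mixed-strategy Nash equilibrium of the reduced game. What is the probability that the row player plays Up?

p = 7/13

The row player's strategy Middle is strictly dominated by Down: 5 > 4 and -2 > -3. Eliminate Middle.
The column player's indifference between Right and Left determines the row player's mixing probability p:
  the column player's expected payoff from Right: p·1 + (1−p)·(-5) = 6p - 5
  the column player's expected payoff from Left: p·(-5) + (1−p)·2 = -7p + 2
  6p - 5 = -7p + 2  ⇒  13p = 7  ⇒  p = 7/13.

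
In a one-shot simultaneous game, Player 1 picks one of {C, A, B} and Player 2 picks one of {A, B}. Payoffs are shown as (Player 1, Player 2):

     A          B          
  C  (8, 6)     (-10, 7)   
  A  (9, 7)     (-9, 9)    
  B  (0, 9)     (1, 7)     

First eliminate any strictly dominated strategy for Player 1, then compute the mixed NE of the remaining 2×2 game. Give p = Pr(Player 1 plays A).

p = 1/2

Player 1's strategy C is strictly dominated by A: 9 > 8 and -9 > -10. Eliminate C.
Player 1's mix must leave Player 2 indifferent between A and B.
  Player 2's payoff from A: p·7 + (1−p)·9 = -2p + 9
  Player 2's payoff from B: p·9 + (1−p)·7 = 2p + 7
  -2p + 9 = 2p + 7  ⇒  -4p = -2  ⇒  p = 1/2.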